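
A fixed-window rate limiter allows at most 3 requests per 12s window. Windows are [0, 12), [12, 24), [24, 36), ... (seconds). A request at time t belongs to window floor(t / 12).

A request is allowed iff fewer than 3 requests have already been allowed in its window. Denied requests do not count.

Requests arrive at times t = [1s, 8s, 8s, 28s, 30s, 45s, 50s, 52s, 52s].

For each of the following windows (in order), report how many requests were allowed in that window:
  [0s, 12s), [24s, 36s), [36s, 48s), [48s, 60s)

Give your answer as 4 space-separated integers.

Answer: 3 2 1 3

Derivation:
Processing requests:
  req#1 t=1s (window 0): ALLOW
  req#2 t=8s (window 0): ALLOW
  req#3 t=8s (window 0): ALLOW
  req#4 t=28s (window 2): ALLOW
  req#5 t=30s (window 2): ALLOW
  req#6 t=45s (window 3): ALLOW
  req#7 t=50s (window 4): ALLOW
  req#8 t=52s (window 4): ALLOW
  req#9 t=52s (window 4): ALLOW

Allowed counts by window: 3 2 1 3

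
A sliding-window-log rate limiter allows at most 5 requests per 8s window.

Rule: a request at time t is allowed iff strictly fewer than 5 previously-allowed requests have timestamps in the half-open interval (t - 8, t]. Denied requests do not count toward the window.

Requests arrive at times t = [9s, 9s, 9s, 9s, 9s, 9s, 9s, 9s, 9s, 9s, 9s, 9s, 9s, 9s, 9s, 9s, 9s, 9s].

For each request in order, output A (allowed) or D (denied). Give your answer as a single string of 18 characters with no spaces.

Tracking allowed requests in the window:
  req#1 t=9s: ALLOW
  req#2 t=9s: ALLOW
  req#3 t=9s: ALLOW
  req#4 t=9s: ALLOW
  req#5 t=9s: ALLOW
  req#6 t=9s: DENY
  req#7 t=9s: DENY
  req#8 t=9s: DENY
  req#9 t=9s: DENY
  req#10 t=9s: DENY
  req#11 t=9s: DENY
  req#12 t=9s: DENY
  req#13 t=9s: DENY
  req#14 t=9s: DENY
  req#15 t=9s: DENY
  req#16 t=9s: DENY
  req#17 t=9s: DENY
  req#18 t=9s: DENY

Answer: AAAAADDDDDDDDDDDDD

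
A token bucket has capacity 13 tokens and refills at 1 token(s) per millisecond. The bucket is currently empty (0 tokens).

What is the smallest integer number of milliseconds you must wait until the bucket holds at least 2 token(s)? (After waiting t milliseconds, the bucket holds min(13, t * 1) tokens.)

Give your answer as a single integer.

Need t * 1 >= 2, so t >= 2/1.
Smallest integer t = ceil(2/1) = 2.

Answer: 2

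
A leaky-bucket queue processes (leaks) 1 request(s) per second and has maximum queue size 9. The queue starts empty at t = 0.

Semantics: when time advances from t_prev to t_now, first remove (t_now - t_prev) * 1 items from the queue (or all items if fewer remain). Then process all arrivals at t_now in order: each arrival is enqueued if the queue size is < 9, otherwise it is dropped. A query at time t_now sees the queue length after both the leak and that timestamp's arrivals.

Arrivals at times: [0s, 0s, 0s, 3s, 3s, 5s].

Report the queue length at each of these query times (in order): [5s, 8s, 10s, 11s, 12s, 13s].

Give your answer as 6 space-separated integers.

Answer: 1 0 0 0 0 0

Derivation:
Queue lengths at query times:
  query t=5s: backlog = 1
  query t=8s: backlog = 0
  query t=10s: backlog = 0
  query t=11s: backlog = 0
  query t=12s: backlog = 0
  query t=13s: backlog = 0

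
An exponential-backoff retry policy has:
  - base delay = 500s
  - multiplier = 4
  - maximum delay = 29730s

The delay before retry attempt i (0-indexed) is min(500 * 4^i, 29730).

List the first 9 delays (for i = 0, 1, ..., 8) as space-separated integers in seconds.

Computing each delay:
  i=0: min(500*4^0, 29730) = 500
  i=1: min(500*4^1, 29730) = 2000
  i=2: min(500*4^2, 29730) = 8000
  i=3: min(500*4^3, 29730) = 29730
  i=4: min(500*4^4, 29730) = 29730
  i=5: min(500*4^5, 29730) = 29730
  i=6: min(500*4^6, 29730) = 29730
  i=7: min(500*4^7, 29730) = 29730
  i=8: min(500*4^8, 29730) = 29730

Answer: 500 2000 8000 29730 29730 29730 29730 29730 29730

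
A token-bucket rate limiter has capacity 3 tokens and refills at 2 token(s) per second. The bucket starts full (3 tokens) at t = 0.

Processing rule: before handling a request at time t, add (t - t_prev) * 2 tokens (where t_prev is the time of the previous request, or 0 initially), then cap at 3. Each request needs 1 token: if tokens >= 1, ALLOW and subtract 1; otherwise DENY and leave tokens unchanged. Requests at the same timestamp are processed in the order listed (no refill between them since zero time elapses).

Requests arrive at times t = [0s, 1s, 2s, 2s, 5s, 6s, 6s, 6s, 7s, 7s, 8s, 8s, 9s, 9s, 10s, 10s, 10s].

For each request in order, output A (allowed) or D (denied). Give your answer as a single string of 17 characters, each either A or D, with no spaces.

Answer: AAAAAAAAAAAAAAAAD

Derivation:
Simulating step by step:
  req#1 t=0s: ALLOW
  req#2 t=1s: ALLOW
  req#3 t=2s: ALLOW
  req#4 t=2s: ALLOW
  req#5 t=5s: ALLOW
  req#6 t=6s: ALLOW
  req#7 t=6s: ALLOW
  req#8 t=6s: ALLOW
  req#9 t=7s: ALLOW
  req#10 t=7s: ALLOW
  req#11 t=8s: ALLOW
  req#12 t=8s: ALLOW
  req#13 t=9s: ALLOW
  req#14 t=9s: ALLOW
  req#15 t=10s: ALLOW
  req#16 t=10s: ALLOW
  req#17 t=10s: DENY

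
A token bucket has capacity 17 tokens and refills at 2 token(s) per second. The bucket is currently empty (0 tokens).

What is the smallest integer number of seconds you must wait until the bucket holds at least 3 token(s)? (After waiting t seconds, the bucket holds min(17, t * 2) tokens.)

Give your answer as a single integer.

Need t * 2 >= 3, so t >= 3/2.
Smallest integer t = ceil(3/2) = 2.

Answer: 2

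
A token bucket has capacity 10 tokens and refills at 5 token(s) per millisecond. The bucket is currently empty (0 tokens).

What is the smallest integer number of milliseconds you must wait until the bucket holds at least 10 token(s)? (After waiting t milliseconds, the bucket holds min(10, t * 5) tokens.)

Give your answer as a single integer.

Need t * 5 >= 10, so t >= 10/5.
Smallest integer t = ceil(10/5) = 2.

Answer: 2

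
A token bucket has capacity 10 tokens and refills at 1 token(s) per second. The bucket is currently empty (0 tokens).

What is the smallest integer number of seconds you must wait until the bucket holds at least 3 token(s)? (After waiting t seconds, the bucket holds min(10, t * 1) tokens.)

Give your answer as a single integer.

Answer: 3

Derivation:
Need t * 1 >= 3, so t >= 3/1.
Smallest integer t = ceil(3/1) = 3.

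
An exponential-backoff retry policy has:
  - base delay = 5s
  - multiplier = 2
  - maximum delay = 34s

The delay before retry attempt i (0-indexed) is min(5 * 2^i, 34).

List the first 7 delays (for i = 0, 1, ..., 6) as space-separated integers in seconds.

Computing each delay:
  i=0: min(5*2^0, 34) = 5
  i=1: min(5*2^1, 34) = 10
  i=2: min(5*2^2, 34) = 20
  i=3: min(5*2^3, 34) = 34
  i=4: min(5*2^4, 34) = 34
  i=5: min(5*2^5, 34) = 34
  i=6: min(5*2^6, 34) = 34

Answer: 5 10 20 34 34 34 34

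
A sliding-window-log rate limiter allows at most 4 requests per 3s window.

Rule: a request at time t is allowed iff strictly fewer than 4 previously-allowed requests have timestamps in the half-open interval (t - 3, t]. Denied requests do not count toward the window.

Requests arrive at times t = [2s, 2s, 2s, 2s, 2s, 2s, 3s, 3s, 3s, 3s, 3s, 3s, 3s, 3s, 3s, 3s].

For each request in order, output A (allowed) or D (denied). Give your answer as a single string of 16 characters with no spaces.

Answer: AAAADDDDDDDDDDDD

Derivation:
Tracking allowed requests in the window:
  req#1 t=2s: ALLOW
  req#2 t=2s: ALLOW
  req#3 t=2s: ALLOW
  req#4 t=2s: ALLOW
  req#5 t=2s: DENY
  req#6 t=2s: DENY
  req#7 t=3s: DENY
  req#8 t=3s: DENY
  req#9 t=3s: DENY
  req#10 t=3s: DENY
  req#11 t=3s: DENY
  req#12 t=3s: DENY
  req#13 t=3s: DENY
  req#14 t=3s: DENY
  req#15 t=3s: DENY
  req#16 t=3s: DENY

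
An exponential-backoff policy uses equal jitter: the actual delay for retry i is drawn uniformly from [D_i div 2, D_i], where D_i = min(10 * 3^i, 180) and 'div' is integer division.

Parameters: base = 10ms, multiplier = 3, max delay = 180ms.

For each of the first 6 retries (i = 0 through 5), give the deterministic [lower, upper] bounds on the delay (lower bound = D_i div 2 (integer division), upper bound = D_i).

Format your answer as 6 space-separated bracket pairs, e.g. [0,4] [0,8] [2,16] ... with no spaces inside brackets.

Computing bounds per retry:
  i=0: D_i=min(10*3^0,180)=10, bounds=[5,10]
  i=1: D_i=min(10*3^1,180)=30, bounds=[15,30]
  i=2: D_i=min(10*3^2,180)=90, bounds=[45,90]
  i=3: D_i=min(10*3^3,180)=180, bounds=[90,180]
  i=4: D_i=min(10*3^4,180)=180, bounds=[90,180]
  i=5: D_i=min(10*3^5,180)=180, bounds=[90,180]

Answer: [5,10] [15,30] [45,90] [90,180] [90,180] [90,180]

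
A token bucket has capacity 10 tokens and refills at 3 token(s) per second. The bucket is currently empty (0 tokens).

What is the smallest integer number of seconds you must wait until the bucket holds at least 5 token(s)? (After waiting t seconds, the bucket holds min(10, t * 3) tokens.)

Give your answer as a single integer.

Answer: 2

Derivation:
Need t * 3 >= 5, so t >= 5/3.
Smallest integer t = ceil(5/3) = 2.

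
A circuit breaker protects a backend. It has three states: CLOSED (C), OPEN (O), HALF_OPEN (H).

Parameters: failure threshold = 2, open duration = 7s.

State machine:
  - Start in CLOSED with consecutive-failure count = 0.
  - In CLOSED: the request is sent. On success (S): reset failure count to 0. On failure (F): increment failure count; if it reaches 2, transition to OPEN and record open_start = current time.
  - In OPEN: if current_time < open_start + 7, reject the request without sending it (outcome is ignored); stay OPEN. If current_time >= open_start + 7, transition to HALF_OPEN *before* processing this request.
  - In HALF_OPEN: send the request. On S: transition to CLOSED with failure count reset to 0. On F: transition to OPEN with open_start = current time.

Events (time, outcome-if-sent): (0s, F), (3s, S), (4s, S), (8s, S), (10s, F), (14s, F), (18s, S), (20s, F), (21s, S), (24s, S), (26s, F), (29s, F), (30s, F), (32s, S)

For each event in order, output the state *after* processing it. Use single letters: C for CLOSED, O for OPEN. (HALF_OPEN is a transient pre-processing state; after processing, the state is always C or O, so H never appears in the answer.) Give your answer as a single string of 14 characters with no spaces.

Answer: CCCCCOOOCCCOOO

Derivation:
State after each event:
  event#1 t=0s outcome=F: state=CLOSED
  event#2 t=3s outcome=S: state=CLOSED
  event#3 t=4s outcome=S: state=CLOSED
  event#4 t=8s outcome=S: state=CLOSED
  event#5 t=10s outcome=F: state=CLOSED
  event#6 t=14s outcome=F: state=OPEN
  event#7 t=18s outcome=S: state=OPEN
  event#8 t=20s outcome=F: state=OPEN
  event#9 t=21s outcome=S: state=CLOSED
  event#10 t=24s outcome=S: state=CLOSED
  event#11 t=26s outcome=F: state=CLOSED
  event#12 t=29s outcome=F: state=OPEN
  event#13 t=30s outcome=F: state=OPEN
  event#14 t=32s outcome=S: state=OPEN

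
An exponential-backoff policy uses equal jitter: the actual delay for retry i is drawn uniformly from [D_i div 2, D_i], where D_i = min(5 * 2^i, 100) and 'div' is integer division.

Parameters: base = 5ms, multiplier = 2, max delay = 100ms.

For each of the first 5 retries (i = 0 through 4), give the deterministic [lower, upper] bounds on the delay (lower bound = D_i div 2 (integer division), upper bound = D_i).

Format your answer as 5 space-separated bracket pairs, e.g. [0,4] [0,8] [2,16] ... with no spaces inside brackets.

Answer: [2,5] [5,10] [10,20] [20,40] [40,80]

Derivation:
Computing bounds per retry:
  i=0: D_i=min(5*2^0,100)=5, bounds=[2,5]
  i=1: D_i=min(5*2^1,100)=10, bounds=[5,10]
  i=2: D_i=min(5*2^2,100)=20, bounds=[10,20]
  i=3: D_i=min(5*2^3,100)=40, bounds=[20,40]
  i=4: D_i=min(5*2^4,100)=80, bounds=[40,80]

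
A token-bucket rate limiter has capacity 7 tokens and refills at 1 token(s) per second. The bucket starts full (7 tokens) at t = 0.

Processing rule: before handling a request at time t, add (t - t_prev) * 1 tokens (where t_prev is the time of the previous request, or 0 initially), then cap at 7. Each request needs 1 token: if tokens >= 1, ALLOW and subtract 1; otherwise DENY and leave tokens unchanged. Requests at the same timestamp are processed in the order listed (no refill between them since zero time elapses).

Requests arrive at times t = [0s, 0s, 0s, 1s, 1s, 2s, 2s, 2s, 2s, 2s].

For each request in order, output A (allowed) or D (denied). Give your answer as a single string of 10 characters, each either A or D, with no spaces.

Answer: AAAAAAAAAD

Derivation:
Simulating step by step:
  req#1 t=0s: ALLOW
  req#2 t=0s: ALLOW
  req#3 t=0s: ALLOW
  req#4 t=1s: ALLOW
  req#5 t=1s: ALLOW
  req#6 t=2s: ALLOW
  req#7 t=2s: ALLOW
  req#8 t=2s: ALLOW
  req#9 t=2s: ALLOW
  req#10 t=2s: DENY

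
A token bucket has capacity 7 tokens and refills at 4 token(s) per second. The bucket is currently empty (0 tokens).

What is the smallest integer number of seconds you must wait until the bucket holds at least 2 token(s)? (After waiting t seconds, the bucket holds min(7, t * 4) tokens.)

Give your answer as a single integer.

Answer: 1

Derivation:
Need t * 4 >= 2, so t >= 2/4.
Smallest integer t = ceil(2/4) = 1.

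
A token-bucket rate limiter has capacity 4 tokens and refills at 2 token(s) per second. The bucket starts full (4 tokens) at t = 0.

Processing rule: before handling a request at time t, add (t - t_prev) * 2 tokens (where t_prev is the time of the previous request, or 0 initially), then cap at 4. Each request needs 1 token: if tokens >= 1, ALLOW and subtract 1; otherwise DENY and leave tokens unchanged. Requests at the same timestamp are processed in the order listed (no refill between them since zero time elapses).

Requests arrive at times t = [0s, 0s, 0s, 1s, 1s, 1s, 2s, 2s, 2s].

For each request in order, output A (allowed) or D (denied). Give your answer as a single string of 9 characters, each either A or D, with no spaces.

Answer: AAAAAAAAD

Derivation:
Simulating step by step:
  req#1 t=0s: ALLOW
  req#2 t=0s: ALLOW
  req#3 t=0s: ALLOW
  req#4 t=1s: ALLOW
  req#5 t=1s: ALLOW
  req#6 t=1s: ALLOW
  req#7 t=2s: ALLOW
  req#8 t=2s: ALLOW
  req#9 t=2s: DENY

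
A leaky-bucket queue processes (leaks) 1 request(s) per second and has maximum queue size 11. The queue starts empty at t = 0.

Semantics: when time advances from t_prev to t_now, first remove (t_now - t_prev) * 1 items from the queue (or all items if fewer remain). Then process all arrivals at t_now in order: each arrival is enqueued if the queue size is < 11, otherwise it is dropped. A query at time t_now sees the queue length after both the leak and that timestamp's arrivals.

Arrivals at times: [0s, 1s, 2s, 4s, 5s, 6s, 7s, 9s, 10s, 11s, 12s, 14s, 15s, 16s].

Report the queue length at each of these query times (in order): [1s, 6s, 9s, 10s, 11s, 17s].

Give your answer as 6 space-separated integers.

Queue lengths at query times:
  query t=1s: backlog = 1
  query t=6s: backlog = 1
  query t=9s: backlog = 1
  query t=10s: backlog = 1
  query t=11s: backlog = 1
  query t=17s: backlog = 0

Answer: 1 1 1 1 1 0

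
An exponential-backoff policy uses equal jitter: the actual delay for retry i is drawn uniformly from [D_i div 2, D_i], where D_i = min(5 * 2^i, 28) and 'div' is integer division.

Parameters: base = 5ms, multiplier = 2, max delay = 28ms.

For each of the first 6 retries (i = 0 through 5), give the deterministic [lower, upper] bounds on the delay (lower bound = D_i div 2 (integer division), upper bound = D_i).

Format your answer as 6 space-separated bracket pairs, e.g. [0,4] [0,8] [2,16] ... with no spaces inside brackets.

Computing bounds per retry:
  i=0: D_i=min(5*2^0,28)=5, bounds=[2,5]
  i=1: D_i=min(5*2^1,28)=10, bounds=[5,10]
  i=2: D_i=min(5*2^2,28)=20, bounds=[10,20]
  i=3: D_i=min(5*2^3,28)=28, bounds=[14,28]
  i=4: D_i=min(5*2^4,28)=28, bounds=[14,28]
  i=5: D_i=min(5*2^5,28)=28, bounds=[14,28]

Answer: [2,5] [5,10] [10,20] [14,28] [14,28] [14,28]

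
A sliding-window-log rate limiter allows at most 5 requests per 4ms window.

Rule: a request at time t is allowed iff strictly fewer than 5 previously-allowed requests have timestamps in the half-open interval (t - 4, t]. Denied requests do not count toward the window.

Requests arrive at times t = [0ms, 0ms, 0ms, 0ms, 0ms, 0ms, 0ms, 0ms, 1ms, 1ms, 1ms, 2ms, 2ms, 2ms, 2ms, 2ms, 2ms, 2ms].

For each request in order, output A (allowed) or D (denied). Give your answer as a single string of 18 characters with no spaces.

Answer: AAAAADDDDDDDDDDDDD

Derivation:
Tracking allowed requests in the window:
  req#1 t=0ms: ALLOW
  req#2 t=0ms: ALLOW
  req#3 t=0ms: ALLOW
  req#4 t=0ms: ALLOW
  req#5 t=0ms: ALLOW
  req#6 t=0ms: DENY
  req#7 t=0ms: DENY
  req#8 t=0ms: DENY
  req#9 t=1ms: DENY
  req#10 t=1ms: DENY
  req#11 t=1ms: DENY
  req#12 t=2ms: DENY
  req#13 t=2ms: DENY
  req#14 t=2ms: DENY
  req#15 t=2ms: DENY
  req#16 t=2ms: DENY
  req#17 t=2ms: DENY
  req#18 t=2ms: DENY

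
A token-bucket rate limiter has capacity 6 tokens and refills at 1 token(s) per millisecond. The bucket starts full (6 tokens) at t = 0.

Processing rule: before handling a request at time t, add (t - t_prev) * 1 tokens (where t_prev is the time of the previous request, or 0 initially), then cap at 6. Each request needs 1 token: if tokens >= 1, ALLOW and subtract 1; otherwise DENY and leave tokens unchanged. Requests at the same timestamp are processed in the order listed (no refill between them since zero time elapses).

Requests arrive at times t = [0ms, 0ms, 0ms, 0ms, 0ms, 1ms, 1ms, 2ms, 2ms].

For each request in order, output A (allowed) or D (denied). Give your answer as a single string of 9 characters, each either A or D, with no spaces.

Simulating step by step:
  req#1 t=0ms: ALLOW
  req#2 t=0ms: ALLOW
  req#3 t=0ms: ALLOW
  req#4 t=0ms: ALLOW
  req#5 t=0ms: ALLOW
  req#6 t=1ms: ALLOW
  req#7 t=1ms: ALLOW
  req#8 t=2ms: ALLOW
  req#9 t=2ms: DENY

Answer: AAAAAAAAD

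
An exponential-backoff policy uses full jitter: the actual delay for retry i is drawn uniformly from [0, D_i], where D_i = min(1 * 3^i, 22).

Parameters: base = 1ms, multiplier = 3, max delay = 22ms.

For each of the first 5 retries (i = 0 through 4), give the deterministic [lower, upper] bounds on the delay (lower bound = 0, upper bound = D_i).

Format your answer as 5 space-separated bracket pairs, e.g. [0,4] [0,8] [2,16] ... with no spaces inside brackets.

Answer: [0,1] [0,3] [0,9] [0,22] [0,22]

Derivation:
Computing bounds per retry:
  i=0: D_i=min(1*3^0,22)=1, bounds=[0,1]
  i=1: D_i=min(1*3^1,22)=3, bounds=[0,3]
  i=2: D_i=min(1*3^2,22)=9, bounds=[0,9]
  i=3: D_i=min(1*3^3,22)=22, bounds=[0,22]
  i=4: D_i=min(1*3^4,22)=22, bounds=[0,22]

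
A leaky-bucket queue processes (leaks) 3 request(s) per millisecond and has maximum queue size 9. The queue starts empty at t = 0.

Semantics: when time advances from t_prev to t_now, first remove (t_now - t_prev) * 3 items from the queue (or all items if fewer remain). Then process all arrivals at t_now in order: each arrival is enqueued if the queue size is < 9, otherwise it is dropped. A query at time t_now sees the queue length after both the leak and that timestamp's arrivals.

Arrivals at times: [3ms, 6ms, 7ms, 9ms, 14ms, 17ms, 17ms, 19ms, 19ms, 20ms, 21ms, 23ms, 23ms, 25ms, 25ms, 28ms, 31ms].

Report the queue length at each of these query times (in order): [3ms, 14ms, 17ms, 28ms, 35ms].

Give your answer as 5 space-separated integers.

Answer: 1 1 2 1 0

Derivation:
Queue lengths at query times:
  query t=3ms: backlog = 1
  query t=14ms: backlog = 1
  query t=17ms: backlog = 2
  query t=28ms: backlog = 1
  query t=35ms: backlog = 0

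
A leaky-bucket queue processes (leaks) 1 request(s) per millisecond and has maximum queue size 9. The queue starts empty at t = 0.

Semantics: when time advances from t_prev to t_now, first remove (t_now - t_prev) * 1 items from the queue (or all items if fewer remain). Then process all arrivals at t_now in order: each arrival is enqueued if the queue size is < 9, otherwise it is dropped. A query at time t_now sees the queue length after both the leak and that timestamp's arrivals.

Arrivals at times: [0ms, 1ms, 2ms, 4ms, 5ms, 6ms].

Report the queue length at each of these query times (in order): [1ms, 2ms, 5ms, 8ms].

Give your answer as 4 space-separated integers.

Answer: 1 1 1 0

Derivation:
Queue lengths at query times:
  query t=1ms: backlog = 1
  query t=2ms: backlog = 1
  query t=5ms: backlog = 1
  query t=8ms: backlog = 0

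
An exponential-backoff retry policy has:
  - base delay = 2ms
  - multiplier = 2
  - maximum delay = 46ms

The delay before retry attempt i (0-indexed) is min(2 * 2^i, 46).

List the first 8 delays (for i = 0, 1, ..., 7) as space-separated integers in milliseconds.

Answer: 2 4 8 16 32 46 46 46

Derivation:
Computing each delay:
  i=0: min(2*2^0, 46) = 2
  i=1: min(2*2^1, 46) = 4
  i=2: min(2*2^2, 46) = 8
  i=3: min(2*2^3, 46) = 16
  i=4: min(2*2^4, 46) = 32
  i=5: min(2*2^5, 46) = 46
  i=6: min(2*2^6, 46) = 46
  i=7: min(2*2^7, 46) = 46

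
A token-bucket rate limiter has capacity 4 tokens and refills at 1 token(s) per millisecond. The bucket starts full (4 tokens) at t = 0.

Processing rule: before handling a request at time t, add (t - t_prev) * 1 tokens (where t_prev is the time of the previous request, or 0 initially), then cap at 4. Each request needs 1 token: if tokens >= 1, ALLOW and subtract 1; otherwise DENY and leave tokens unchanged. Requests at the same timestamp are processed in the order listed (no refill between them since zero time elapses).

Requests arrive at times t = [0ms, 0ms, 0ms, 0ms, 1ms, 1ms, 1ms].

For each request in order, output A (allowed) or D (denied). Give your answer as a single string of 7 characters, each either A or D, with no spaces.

Simulating step by step:
  req#1 t=0ms: ALLOW
  req#2 t=0ms: ALLOW
  req#3 t=0ms: ALLOW
  req#4 t=0ms: ALLOW
  req#5 t=1ms: ALLOW
  req#6 t=1ms: DENY
  req#7 t=1ms: DENY

Answer: AAAAADD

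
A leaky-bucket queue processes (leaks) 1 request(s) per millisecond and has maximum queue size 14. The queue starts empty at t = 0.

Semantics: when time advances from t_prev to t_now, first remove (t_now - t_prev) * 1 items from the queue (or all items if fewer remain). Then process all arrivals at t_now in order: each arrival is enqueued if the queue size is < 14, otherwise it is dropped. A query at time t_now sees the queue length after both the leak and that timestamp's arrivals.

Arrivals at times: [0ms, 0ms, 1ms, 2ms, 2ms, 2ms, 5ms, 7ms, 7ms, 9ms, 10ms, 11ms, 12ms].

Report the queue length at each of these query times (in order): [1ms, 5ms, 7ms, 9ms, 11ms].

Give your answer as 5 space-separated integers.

Queue lengths at query times:
  query t=1ms: backlog = 2
  query t=5ms: backlog = 2
  query t=7ms: backlog = 2
  query t=9ms: backlog = 1
  query t=11ms: backlog = 1

Answer: 2 2 2 1 1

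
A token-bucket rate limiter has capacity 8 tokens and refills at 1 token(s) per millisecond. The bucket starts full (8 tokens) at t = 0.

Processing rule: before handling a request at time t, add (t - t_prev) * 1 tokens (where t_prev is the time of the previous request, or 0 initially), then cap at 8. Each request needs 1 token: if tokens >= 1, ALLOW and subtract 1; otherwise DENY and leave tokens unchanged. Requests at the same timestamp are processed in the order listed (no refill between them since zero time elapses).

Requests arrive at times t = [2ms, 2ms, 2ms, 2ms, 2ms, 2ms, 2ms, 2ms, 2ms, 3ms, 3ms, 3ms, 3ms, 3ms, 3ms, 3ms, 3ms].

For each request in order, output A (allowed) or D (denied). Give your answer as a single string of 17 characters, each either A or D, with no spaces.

Answer: AAAAAAAADADDDDDDD

Derivation:
Simulating step by step:
  req#1 t=2ms: ALLOW
  req#2 t=2ms: ALLOW
  req#3 t=2ms: ALLOW
  req#4 t=2ms: ALLOW
  req#5 t=2ms: ALLOW
  req#6 t=2ms: ALLOW
  req#7 t=2ms: ALLOW
  req#8 t=2ms: ALLOW
  req#9 t=2ms: DENY
  req#10 t=3ms: ALLOW
  req#11 t=3ms: DENY
  req#12 t=3ms: DENY
  req#13 t=3ms: DENY
  req#14 t=3ms: DENY
  req#15 t=3ms: DENY
  req#16 t=3ms: DENY
  req#17 t=3ms: DENY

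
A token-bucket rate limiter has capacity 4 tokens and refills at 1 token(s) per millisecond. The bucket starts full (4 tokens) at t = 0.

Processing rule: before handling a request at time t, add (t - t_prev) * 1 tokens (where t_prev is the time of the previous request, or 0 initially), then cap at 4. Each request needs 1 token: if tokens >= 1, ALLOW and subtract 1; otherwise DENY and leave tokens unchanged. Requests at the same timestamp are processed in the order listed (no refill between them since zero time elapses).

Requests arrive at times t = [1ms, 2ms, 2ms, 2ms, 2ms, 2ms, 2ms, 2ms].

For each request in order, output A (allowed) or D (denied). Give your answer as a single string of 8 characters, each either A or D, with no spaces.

Answer: AAAAADDD

Derivation:
Simulating step by step:
  req#1 t=1ms: ALLOW
  req#2 t=2ms: ALLOW
  req#3 t=2ms: ALLOW
  req#4 t=2ms: ALLOW
  req#5 t=2ms: ALLOW
  req#6 t=2ms: DENY
  req#7 t=2ms: DENY
  req#8 t=2ms: DENY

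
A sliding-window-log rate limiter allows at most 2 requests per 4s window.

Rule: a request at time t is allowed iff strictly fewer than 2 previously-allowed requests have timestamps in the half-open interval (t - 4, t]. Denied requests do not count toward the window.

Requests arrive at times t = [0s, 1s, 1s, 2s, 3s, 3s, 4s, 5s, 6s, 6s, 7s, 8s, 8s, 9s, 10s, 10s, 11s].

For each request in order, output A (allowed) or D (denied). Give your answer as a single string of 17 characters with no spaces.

Tracking allowed requests in the window:
  req#1 t=0s: ALLOW
  req#2 t=1s: ALLOW
  req#3 t=1s: DENY
  req#4 t=2s: DENY
  req#5 t=3s: DENY
  req#6 t=3s: DENY
  req#7 t=4s: ALLOW
  req#8 t=5s: ALLOW
  req#9 t=6s: DENY
  req#10 t=6s: DENY
  req#11 t=7s: DENY
  req#12 t=8s: ALLOW
  req#13 t=8s: DENY
  req#14 t=9s: ALLOW
  req#15 t=10s: DENY
  req#16 t=10s: DENY
  req#17 t=11s: DENY

Answer: AADDDDAADDDADADDD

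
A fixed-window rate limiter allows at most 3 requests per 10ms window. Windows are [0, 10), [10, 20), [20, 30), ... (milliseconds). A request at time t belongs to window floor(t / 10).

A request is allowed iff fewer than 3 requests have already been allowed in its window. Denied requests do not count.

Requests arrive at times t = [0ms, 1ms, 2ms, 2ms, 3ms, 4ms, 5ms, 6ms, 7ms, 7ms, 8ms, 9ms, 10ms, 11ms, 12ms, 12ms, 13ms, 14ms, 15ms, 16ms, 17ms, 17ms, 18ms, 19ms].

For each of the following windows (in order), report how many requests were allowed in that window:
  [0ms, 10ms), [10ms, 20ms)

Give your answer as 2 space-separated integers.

Answer: 3 3

Derivation:
Processing requests:
  req#1 t=0ms (window 0): ALLOW
  req#2 t=1ms (window 0): ALLOW
  req#3 t=2ms (window 0): ALLOW
  req#4 t=2ms (window 0): DENY
  req#5 t=3ms (window 0): DENY
  req#6 t=4ms (window 0): DENY
  req#7 t=5ms (window 0): DENY
  req#8 t=6ms (window 0): DENY
  req#9 t=7ms (window 0): DENY
  req#10 t=7ms (window 0): DENY
  req#11 t=8ms (window 0): DENY
  req#12 t=9ms (window 0): DENY
  req#13 t=10ms (window 1): ALLOW
  req#14 t=11ms (window 1): ALLOW
  req#15 t=12ms (window 1): ALLOW
  req#16 t=12ms (window 1): DENY
  req#17 t=13ms (window 1): DENY
  req#18 t=14ms (window 1): DENY
  req#19 t=15ms (window 1): DENY
  req#20 t=16ms (window 1): DENY
  req#21 t=17ms (window 1): DENY
  req#22 t=17ms (window 1): DENY
  req#23 t=18ms (window 1): DENY
  req#24 t=19ms (window 1): DENY

Allowed counts by window: 3 3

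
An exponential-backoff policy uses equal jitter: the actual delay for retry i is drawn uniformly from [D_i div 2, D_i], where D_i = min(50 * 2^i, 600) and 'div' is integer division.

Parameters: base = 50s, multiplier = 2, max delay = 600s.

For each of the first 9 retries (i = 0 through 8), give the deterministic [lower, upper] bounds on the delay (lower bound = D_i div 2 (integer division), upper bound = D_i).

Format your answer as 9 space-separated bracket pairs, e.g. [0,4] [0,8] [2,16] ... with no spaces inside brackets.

Computing bounds per retry:
  i=0: D_i=min(50*2^0,600)=50, bounds=[25,50]
  i=1: D_i=min(50*2^1,600)=100, bounds=[50,100]
  i=2: D_i=min(50*2^2,600)=200, bounds=[100,200]
  i=3: D_i=min(50*2^3,600)=400, bounds=[200,400]
  i=4: D_i=min(50*2^4,600)=600, bounds=[300,600]
  i=5: D_i=min(50*2^5,600)=600, bounds=[300,600]
  i=6: D_i=min(50*2^6,600)=600, bounds=[300,600]
  i=7: D_i=min(50*2^7,600)=600, bounds=[300,600]
  i=8: D_i=min(50*2^8,600)=600, bounds=[300,600]

Answer: [25,50] [50,100] [100,200] [200,400] [300,600] [300,600] [300,600] [300,600] [300,600]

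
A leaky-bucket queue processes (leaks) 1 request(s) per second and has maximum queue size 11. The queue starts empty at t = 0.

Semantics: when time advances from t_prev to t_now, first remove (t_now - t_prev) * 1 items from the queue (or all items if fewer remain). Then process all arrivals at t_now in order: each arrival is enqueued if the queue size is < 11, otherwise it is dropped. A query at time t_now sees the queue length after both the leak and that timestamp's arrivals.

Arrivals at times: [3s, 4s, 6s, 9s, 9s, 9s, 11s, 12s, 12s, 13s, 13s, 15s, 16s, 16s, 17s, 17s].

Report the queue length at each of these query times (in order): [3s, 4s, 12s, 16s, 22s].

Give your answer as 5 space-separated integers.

Answer: 1 1 3 4 0

Derivation:
Queue lengths at query times:
  query t=3s: backlog = 1
  query t=4s: backlog = 1
  query t=12s: backlog = 3
  query t=16s: backlog = 4
  query t=22s: backlog = 0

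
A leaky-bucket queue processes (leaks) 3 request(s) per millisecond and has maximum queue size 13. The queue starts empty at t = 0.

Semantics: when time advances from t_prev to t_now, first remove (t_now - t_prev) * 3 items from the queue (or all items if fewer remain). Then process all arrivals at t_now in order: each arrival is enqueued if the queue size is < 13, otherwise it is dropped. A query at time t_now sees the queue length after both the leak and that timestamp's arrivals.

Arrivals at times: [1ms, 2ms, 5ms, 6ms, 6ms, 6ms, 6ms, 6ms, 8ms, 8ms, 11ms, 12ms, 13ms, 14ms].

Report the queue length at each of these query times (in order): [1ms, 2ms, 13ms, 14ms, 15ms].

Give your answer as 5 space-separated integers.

Queue lengths at query times:
  query t=1ms: backlog = 1
  query t=2ms: backlog = 1
  query t=13ms: backlog = 1
  query t=14ms: backlog = 1
  query t=15ms: backlog = 0

Answer: 1 1 1 1 0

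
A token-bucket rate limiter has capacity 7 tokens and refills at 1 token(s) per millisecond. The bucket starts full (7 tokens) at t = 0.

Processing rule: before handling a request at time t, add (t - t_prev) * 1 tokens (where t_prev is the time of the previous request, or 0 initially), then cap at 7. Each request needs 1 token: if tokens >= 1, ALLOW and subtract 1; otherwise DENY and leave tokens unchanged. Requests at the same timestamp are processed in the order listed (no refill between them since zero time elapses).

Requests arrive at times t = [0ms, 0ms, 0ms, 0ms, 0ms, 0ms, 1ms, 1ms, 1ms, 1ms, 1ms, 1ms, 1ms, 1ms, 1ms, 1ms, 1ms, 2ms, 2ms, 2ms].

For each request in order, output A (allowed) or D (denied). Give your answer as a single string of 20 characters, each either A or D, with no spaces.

Answer: AAAAAAAADDDDDDDDDADD

Derivation:
Simulating step by step:
  req#1 t=0ms: ALLOW
  req#2 t=0ms: ALLOW
  req#3 t=0ms: ALLOW
  req#4 t=0ms: ALLOW
  req#5 t=0ms: ALLOW
  req#6 t=0ms: ALLOW
  req#7 t=1ms: ALLOW
  req#8 t=1ms: ALLOW
  req#9 t=1ms: DENY
  req#10 t=1ms: DENY
  req#11 t=1ms: DENY
  req#12 t=1ms: DENY
  req#13 t=1ms: DENY
  req#14 t=1ms: DENY
  req#15 t=1ms: DENY
  req#16 t=1ms: DENY
  req#17 t=1ms: DENY
  req#18 t=2ms: ALLOW
  req#19 t=2ms: DENY
  req#20 t=2ms: DENY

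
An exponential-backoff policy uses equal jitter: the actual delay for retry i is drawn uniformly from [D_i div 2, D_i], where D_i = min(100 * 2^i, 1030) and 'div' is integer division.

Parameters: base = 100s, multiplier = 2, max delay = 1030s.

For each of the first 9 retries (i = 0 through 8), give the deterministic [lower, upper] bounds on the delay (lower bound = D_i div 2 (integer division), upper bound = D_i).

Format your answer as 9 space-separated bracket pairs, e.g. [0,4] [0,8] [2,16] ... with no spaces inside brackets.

Answer: [50,100] [100,200] [200,400] [400,800] [515,1030] [515,1030] [515,1030] [515,1030] [515,1030]

Derivation:
Computing bounds per retry:
  i=0: D_i=min(100*2^0,1030)=100, bounds=[50,100]
  i=1: D_i=min(100*2^1,1030)=200, bounds=[100,200]
  i=2: D_i=min(100*2^2,1030)=400, bounds=[200,400]
  i=3: D_i=min(100*2^3,1030)=800, bounds=[400,800]
  i=4: D_i=min(100*2^4,1030)=1030, bounds=[515,1030]
  i=5: D_i=min(100*2^5,1030)=1030, bounds=[515,1030]
  i=6: D_i=min(100*2^6,1030)=1030, bounds=[515,1030]
  i=7: D_i=min(100*2^7,1030)=1030, bounds=[515,1030]
  i=8: D_i=min(100*2^8,1030)=1030, bounds=[515,1030]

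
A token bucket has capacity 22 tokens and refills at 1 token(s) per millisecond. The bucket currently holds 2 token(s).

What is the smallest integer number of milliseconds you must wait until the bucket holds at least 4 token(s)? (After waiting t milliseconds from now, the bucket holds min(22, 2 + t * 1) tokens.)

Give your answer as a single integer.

Answer: 2

Derivation:
Need 2 + t * 1 >= 4, so t >= 2/1.
Smallest integer t = ceil(2/1) = 2.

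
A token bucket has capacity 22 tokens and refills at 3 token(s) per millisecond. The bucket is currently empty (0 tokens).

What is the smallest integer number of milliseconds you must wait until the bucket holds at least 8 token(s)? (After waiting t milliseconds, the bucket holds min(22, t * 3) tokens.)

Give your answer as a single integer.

Need t * 3 >= 8, so t >= 8/3.
Smallest integer t = ceil(8/3) = 3.

Answer: 3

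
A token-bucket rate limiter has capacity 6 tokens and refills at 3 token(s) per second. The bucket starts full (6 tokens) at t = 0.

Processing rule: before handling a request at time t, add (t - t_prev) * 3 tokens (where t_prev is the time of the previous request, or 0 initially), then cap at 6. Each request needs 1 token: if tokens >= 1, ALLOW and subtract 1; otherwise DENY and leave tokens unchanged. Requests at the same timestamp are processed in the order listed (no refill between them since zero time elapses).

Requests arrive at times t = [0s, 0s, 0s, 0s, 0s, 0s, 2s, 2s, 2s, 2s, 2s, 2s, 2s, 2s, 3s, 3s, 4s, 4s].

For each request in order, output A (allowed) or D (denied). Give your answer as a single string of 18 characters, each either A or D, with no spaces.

Answer: AAAAAAAAAAAADDAAAA

Derivation:
Simulating step by step:
  req#1 t=0s: ALLOW
  req#2 t=0s: ALLOW
  req#3 t=0s: ALLOW
  req#4 t=0s: ALLOW
  req#5 t=0s: ALLOW
  req#6 t=0s: ALLOW
  req#7 t=2s: ALLOW
  req#8 t=2s: ALLOW
  req#9 t=2s: ALLOW
  req#10 t=2s: ALLOW
  req#11 t=2s: ALLOW
  req#12 t=2s: ALLOW
  req#13 t=2s: DENY
  req#14 t=2s: DENY
  req#15 t=3s: ALLOW
  req#16 t=3s: ALLOW
  req#17 t=4s: ALLOW
  req#18 t=4s: ALLOW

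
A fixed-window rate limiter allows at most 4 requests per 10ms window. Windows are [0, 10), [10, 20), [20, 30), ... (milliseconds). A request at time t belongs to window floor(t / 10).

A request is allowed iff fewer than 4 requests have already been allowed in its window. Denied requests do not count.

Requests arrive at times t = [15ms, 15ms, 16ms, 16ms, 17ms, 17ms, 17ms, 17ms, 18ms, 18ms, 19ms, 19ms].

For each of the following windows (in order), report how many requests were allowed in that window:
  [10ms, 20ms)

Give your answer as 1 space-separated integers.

Answer: 4

Derivation:
Processing requests:
  req#1 t=15ms (window 1): ALLOW
  req#2 t=15ms (window 1): ALLOW
  req#3 t=16ms (window 1): ALLOW
  req#4 t=16ms (window 1): ALLOW
  req#5 t=17ms (window 1): DENY
  req#6 t=17ms (window 1): DENY
  req#7 t=17ms (window 1): DENY
  req#8 t=17ms (window 1): DENY
  req#9 t=18ms (window 1): DENY
  req#10 t=18ms (window 1): DENY
  req#11 t=19ms (window 1): DENY
  req#12 t=19ms (window 1): DENY

Allowed counts by window: 4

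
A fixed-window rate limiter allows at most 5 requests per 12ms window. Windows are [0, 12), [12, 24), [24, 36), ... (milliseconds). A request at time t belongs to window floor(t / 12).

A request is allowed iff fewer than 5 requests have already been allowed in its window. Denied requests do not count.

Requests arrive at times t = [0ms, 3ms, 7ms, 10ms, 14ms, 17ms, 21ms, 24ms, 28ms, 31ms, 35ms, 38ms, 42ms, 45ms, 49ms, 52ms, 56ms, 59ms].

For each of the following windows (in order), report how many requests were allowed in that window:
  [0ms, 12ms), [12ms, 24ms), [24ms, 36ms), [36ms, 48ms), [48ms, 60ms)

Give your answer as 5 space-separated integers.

Answer: 4 3 4 3 4

Derivation:
Processing requests:
  req#1 t=0ms (window 0): ALLOW
  req#2 t=3ms (window 0): ALLOW
  req#3 t=7ms (window 0): ALLOW
  req#4 t=10ms (window 0): ALLOW
  req#5 t=14ms (window 1): ALLOW
  req#6 t=17ms (window 1): ALLOW
  req#7 t=21ms (window 1): ALLOW
  req#8 t=24ms (window 2): ALLOW
  req#9 t=28ms (window 2): ALLOW
  req#10 t=31ms (window 2): ALLOW
  req#11 t=35ms (window 2): ALLOW
  req#12 t=38ms (window 3): ALLOW
  req#13 t=42ms (window 3): ALLOW
  req#14 t=45ms (window 3): ALLOW
  req#15 t=49ms (window 4): ALLOW
  req#16 t=52ms (window 4): ALLOW
  req#17 t=56ms (window 4): ALLOW
  req#18 t=59ms (window 4): ALLOW

Allowed counts by window: 4 3 4 3 4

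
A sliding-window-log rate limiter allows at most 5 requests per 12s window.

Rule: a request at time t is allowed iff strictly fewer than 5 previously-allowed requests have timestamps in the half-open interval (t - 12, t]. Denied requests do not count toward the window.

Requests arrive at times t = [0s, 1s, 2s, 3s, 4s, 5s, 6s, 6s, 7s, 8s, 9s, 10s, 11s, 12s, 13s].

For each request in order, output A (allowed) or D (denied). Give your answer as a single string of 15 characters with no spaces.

Answer: AAAAADDDDDDDDAA

Derivation:
Tracking allowed requests in the window:
  req#1 t=0s: ALLOW
  req#2 t=1s: ALLOW
  req#3 t=2s: ALLOW
  req#4 t=3s: ALLOW
  req#5 t=4s: ALLOW
  req#6 t=5s: DENY
  req#7 t=6s: DENY
  req#8 t=6s: DENY
  req#9 t=7s: DENY
  req#10 t=8s: DENY
  req#11 t=9s: DENY
  req#12 t=10s: DENY
  req#13 t=11s: DENY
  req#14 t=12s: ALLOW
  req#15 t=13s: ALLOW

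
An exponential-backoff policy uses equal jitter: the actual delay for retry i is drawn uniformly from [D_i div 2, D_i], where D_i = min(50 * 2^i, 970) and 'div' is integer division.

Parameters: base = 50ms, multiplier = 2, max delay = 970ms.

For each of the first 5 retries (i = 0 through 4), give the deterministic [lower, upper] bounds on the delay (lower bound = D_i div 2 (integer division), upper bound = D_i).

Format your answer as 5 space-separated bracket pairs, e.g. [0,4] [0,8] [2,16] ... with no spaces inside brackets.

Computing bounds per retry:
  i=0: D_i=min(50*2^0,970)=50, bounds=[25,50]
  i=1: D_i=min(50*2^1,970)=100, bounds=[50,100]
  i=2: D_i=min(50*2^2,970)=200, bounds=[100,200]
  i=3: D_i=min(50*2^3,970)=400, bounds=[200,400]
  i=4: D_i=min(50*2^4,970)=800, bounds=[400,800]

Answer: [25,50] [50,100] [100,200] [200,400] [400,800]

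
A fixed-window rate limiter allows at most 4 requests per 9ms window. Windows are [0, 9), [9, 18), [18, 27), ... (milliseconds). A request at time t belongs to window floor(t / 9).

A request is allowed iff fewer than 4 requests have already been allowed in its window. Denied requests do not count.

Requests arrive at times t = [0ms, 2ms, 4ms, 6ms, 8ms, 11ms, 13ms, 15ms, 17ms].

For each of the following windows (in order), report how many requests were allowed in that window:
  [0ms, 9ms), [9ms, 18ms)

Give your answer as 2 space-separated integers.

Answer: 4 4

Derivation:
Processing requests:
  req#1 t=0ms (window 0): ALLOW
  req#2 t=2ms (window 0): ALLOW
  req#3 t=4ms (window 0): ALLOW
  req#4 t=6ms (window 0): ALLOW
  req#5 t=8ms (window 0): DENY
  req#6 t=11ms (window 1): ALLOW
  req#7 t=13ms (window 1): ALLOW
  req#8 t=15ms (window 1): ALLOW
  req#9 t=17ms (window 1): ALLOW

Allowed counts by window: 4 4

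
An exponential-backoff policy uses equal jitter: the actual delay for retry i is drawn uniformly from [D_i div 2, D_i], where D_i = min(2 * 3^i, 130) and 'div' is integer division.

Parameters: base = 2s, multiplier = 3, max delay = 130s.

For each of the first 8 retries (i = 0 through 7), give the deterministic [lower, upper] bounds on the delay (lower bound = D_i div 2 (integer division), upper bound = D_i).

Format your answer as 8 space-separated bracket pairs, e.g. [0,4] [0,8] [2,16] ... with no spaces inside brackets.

Answer: [1,2] [3,6] [9,18] [27,54] [65,130] [65,130] [65,130] [65,130]

Derivation:
Computing bounds per retry:
  i=0: D_i=min(2*3^0,130)=2, bounds=[1,2]
  i=1: D_i=min(2*3^1,130)=6, bounds=[3,6]
  i=2: D_i=min(2*3^2,130)=18, bounds=[9,18]
  i=3: D_i=min(2*3^3,130)=54, bounds=[27,54]
  i=4: D_i=min(2*3^4,130)=130, bounds=[65,130]
  i=5: D_i=min(2*3^5,130)=130, bounds=[65,130]
  i=6: D_i=min(2*3^6,130)=130, bounds=[65,130]
  i=7: D_i=min(2*3^7,130)=130, bounds=[65,130]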